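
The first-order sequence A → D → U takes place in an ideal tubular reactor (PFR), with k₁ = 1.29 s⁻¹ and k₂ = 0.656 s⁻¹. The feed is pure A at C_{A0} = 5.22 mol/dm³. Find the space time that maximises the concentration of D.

1.07 s

For first-order series the maximum of C_D occurs at τ_opt = ln(k₂/k₁)/(k₂−k₁).
= ln(0.656/1.29)/(0.656−1.29) = ln(0.5085)/-0.6340 = -0.6762/-0.6340 = 1.07 s.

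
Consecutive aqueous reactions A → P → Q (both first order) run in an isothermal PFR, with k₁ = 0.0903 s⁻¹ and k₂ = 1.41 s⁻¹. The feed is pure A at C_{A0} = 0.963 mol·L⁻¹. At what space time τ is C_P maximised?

For first-order series the maximum of C_P occurs at τ_opt = ln(k₂/k₁)/(k₂−k₁).
= ln(1.41/0.0903)/(1.41−0.0903) = ln(15.61)/1.320 = 2.748/1.320 = 2.08 s.

2.08 s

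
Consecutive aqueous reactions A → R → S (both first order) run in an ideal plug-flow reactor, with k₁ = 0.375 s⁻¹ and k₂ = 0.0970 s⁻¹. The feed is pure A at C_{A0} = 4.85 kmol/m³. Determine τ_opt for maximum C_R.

4.86 s

For first-order series the maximum of C_R occurs at τ_opt = ln(k₂/k₁)/(k₂−k₁).
= ln(0.0970/0.375)/(0.0970−0.375) = ln(0.2587)/-0.2780 = -1.352/-0.2780 = 4.86 s.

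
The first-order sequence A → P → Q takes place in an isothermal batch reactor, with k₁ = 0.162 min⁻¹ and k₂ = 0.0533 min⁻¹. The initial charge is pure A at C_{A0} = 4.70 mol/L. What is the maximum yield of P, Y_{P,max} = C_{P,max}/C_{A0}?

0.580

For a first-order series the maximum intermediate yield is C_{P,max}/C_{A0} = (k₁/k₂)^[k₂/(k₂−k₁)].
= (0.162/0.0533)^(0.0533/(0.0533−0.162)) = (3.039)^(-0.4903) = 0.5798.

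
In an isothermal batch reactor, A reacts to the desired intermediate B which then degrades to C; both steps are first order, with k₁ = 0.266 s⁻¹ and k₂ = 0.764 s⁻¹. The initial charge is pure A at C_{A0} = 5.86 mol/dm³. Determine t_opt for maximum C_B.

Setting dC_B/dt = 0 gives t_opt = ln(k₂/k₁)/(k₂−k₁).
= ln(0.764/0.266)/(0.764−0.266) = ln(2.872)/0.4980 = 1.055/0.4980 = 2.12 s.

2.12 s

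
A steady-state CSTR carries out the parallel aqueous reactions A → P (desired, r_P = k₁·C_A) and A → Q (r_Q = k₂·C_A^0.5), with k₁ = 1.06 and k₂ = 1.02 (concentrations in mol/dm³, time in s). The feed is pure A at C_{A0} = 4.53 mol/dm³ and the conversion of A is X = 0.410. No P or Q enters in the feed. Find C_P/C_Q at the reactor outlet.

1.70

Exit C_A = C_{A0}(1−X) = 4.53×0.590 = 2.673 mol/dm³.
Rates in a CSTR are evaluated at the outlet concentration: r_P = 1.06×2.673 = 2.833, r_Q = 1.02×2.673^0.5 = 1.668.
Overall selectivity = C_P/C_Q = r_Pτ/(r_Qτ) = r_P/r_Q = 1.70.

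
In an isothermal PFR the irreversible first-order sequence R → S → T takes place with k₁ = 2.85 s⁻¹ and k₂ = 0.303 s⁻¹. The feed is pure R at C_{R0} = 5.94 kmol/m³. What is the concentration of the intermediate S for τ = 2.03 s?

3.57 kmol/m³

Solving the coupled first-order balances gives C_S(τ) = [k₁/(k₂−k₁)]·C_{R0}·(e^(−k₁τ) − e^(−k₂τ)).
e^(−k₁τ) = e^(−2.85×2.03) = e^(−5.785) = 0.003072; e^(−k₂τ) = e^(−0.6151) = 0.5406.
C_S = 2.85×5.94/(0.303−2.85) × (0.003072−0.5406) = (-6.647)×(-0.5375) = 3.573 kmol/m³.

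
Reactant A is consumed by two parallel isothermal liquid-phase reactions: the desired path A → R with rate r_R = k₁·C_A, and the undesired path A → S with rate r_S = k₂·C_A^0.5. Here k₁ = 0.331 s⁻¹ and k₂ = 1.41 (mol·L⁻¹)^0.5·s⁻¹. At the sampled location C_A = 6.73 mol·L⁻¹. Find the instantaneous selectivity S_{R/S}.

0.609

S_{R/S} = r_R/r_S = (k₁·C_A)/(k₂·C_A^0.5) = (k₁/k₂)·C_A^0.5.
= (0.331×6.730) / (1.41×6.730^0.5) = 2.228/3.658 = 0.609.
Since the desired path is higher order in A, keeping C_A high (PFR or concentrated feed) favours R.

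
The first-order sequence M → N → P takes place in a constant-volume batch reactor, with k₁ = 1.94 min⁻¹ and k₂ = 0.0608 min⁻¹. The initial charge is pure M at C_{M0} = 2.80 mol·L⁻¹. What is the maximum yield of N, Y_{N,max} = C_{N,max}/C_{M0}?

For a first-order series the maximum intermediate yield is C_{N,max}/C_{M0} = (k₁/k₂)^[k₂/(k₂−k₁)].
= (1.94/0.0608)^(0.0608/(0.0608−1.94)) = (31.91)^(-0.03235) = 0.8940.

0.894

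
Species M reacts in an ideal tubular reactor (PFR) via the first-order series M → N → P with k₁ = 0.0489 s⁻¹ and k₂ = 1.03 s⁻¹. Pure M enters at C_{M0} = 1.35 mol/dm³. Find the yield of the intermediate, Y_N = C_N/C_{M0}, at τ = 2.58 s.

Solving the coupled first-order balances gives C_N(τ) = [k₁/(k₂−k₁)]·C_{M0}·(e^(−k₁τ) − e^(−k₂τ)).
e^(−k₁τ) = e^(−0.0489×2.58) = e^(−0.1262) = 0.8815; e^(−k₂τ) = e^(−2.657) = 0.07013.
C_N = 0.0489×1.35/(1.03−0.0489) × (0.8815−0.07013) = 0.06729×0.8113 = 0.05459 mol/dm³.
Y_N = C_N/C_{M0} = 0.05459/1.35 = 0.0404.

0.0404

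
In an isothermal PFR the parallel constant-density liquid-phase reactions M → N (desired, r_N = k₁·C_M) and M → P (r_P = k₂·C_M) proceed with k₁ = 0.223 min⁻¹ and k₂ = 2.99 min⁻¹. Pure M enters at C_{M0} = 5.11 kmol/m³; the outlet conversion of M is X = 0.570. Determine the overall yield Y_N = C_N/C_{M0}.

0.0396

C_M = C_{M0}(1−X) = 2.197 kmol/m³.
Both paths are first order in M, so the instantaneous fraction to N is constant: dC_N/d(−C_M) = k₁/(k₁+k₂) = 0.06941.
C_N = 0.06941·(C_{M0}−C_M) = 0.06941×2.913 = 0.202 kmol/m³.
Y_N = C_N/C_{M0} = 0.2022/5.11 = 0.0396.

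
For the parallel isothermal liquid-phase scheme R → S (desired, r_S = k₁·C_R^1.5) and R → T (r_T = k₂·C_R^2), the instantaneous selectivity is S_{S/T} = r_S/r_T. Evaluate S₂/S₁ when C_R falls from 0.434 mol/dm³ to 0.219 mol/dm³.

S_{S/T} = (k₁/k₂)·C_R^-0.5, so S₂/S₁ = (C_{R,2}/C_{R,1})^-0.5.
= (0.219/0.434)^(-0.5) = (0.5046)^(-0.5) = 1.41.

1.41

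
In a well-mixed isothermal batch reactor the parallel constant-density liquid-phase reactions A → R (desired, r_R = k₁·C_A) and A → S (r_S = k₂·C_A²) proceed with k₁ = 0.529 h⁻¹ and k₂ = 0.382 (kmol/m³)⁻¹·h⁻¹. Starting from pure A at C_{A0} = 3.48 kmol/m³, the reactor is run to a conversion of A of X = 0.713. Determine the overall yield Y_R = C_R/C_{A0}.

0.284

C_A = C_{A0}(1−X) = 0.9988 kmol/m³.
Along a PFR/batch, dC_R/dC_A = −r_R/(r_R+r_S) = −k₁/(k₁+k₂·C_A).
Integrating from C_{A0} to C_A: C_R = (0.529/0.382)·ln[(0.529+0.382·3.48)/(0.529+0.382·0.999)] = 1.385·ln(1.858/0.9105) = 0.9880 kmol/m³.
Y_R = C_R/C_{A0} = 0.9880/3.48 = 0.284.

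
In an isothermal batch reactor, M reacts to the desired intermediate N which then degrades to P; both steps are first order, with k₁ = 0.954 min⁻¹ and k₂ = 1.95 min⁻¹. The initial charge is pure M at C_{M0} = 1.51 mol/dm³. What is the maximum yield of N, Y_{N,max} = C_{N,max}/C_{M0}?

0.247

At the optimum, C_{N,max}/C_{M0} = (k₁/k₂)^[k₂/(k₂−k₁)].
= (0.954/1.95)^(1.95/(1.95−0.954)) = (0.4892)^(1.958) = 0.2467.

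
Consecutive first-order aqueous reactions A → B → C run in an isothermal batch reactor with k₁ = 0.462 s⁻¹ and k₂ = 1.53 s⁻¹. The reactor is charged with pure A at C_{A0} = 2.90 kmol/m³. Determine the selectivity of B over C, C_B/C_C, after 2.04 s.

For first-order series with pure A initially, C_B(t) = k₁C_{A0}/(k₂−k₁)·(e^(−k₁t) − e^(−k₂t)).
e^(−k₁t) = e^(−0.462×2.04) = e^(−0.9425) = 0.3897; e^(−k₂t) = e^(−3.121) = 0.04410.
C_B = 0.462×2.90/(1.53−0.462) × (0.3897−0.04410) = 1.254×0.3456 = 0.4335 kmol/m³.
C_A = C_{A0}e^(−k₁t) = 1.130 kmol/m³, so C_C = C_{A0}−C_A−C_B = 1.336 kmol/m³; C_B/C_C = 0.324.

0.324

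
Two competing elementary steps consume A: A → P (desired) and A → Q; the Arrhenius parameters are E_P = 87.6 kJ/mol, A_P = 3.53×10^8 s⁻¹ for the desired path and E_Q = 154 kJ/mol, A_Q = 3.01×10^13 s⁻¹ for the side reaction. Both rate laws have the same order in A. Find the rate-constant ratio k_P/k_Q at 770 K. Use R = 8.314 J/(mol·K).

0.375

Since both paths have the same order in A, the concentration cancels and S_{P/Q} = k_P/k_Q = (A_P/A_Q)·exp[(E_Q−E_P)/(RT)].
(E_Q−E_P)/(RT) = (154−87.6)×10³/(8.314×770) = 66400/6402 = 10.37.
k_P/k_Q = (3.53×10^8/3.01×10^13)·exp(10.37) = 1.173×10^-5 × 31956 = 0.375.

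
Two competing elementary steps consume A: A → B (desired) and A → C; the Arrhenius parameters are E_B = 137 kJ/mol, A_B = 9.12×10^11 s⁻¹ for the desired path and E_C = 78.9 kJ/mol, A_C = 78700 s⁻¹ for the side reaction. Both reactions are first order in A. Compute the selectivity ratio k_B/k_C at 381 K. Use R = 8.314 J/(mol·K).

With equal orders, S_{B/C} = k_B/k_C = (A_B/A_C)·exp[(E_C−E_B)/(RT)].
(E_C−E_B)/(RT) = (78.9−137)×10³/(8.314×381) = -58100/3168 = -18.34.
k_B/k_C = (9.12×10^11/78700)·exp(-18.34) = 1.159×10^7 × 1.082×10^-8 = 0.125.

0.125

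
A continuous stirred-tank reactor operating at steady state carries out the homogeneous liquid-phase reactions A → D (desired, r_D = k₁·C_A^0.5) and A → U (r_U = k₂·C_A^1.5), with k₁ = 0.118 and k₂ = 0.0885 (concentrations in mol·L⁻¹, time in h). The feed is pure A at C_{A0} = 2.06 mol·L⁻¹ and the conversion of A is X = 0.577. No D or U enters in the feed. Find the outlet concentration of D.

0.719 mol·L⁻¹

Exit C_A = C_{A0}(1−X) = 2.06×0.423 = 0.8714 mol·L⁻¹.
A CSTR operates uniformly at the exit composition, giving r_D = 0.1102 and r_U = 0.07199 (each k·C_A^n at C_A = 0.8714).
Fraction of consumed A going to D: r_D/(r_D+r_U) = 0.6048.
C_D = 0.6048·C_{A0}·X = 0.6048×2.06×0.577 = 0.719 mol·L⁻¹.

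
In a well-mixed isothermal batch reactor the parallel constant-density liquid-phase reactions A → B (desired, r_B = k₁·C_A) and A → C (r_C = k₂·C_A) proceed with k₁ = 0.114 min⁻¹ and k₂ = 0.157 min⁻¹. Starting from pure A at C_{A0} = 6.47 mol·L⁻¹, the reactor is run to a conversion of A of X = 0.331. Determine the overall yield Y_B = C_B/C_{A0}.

C_A = C_{A0}(1−X) = 4.328 mol·L⁻¹.
Both paths are first order in A, so the instantaneous fraction to B is constant: dC_B/d(−C_A) = k₁/(k₁+k₂) = 0.4207.
C_B = 0.4207·(C_{A0}−C_A) = 0.4207×2.142 = 0.901 mol·L⁻¹.
Y_B = C_B/C_{A0} = 0.9009/6.47 = 0.139.

0.139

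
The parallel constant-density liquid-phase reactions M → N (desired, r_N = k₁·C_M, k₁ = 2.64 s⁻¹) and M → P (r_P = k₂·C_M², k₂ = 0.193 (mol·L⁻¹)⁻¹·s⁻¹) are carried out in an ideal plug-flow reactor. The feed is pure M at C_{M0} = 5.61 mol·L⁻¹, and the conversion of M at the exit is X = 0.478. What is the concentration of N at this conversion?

C_M = C_{M0}(1−X) = 2.928 mol·L⁻¹.
Along a PFR/batch, dC_N/dC_M = −r_N/(r_N+r_P) = −k₁/(k₁+k₂·C_M).
Integrating from C_{M0} to C_M: C_N = (2.64/0.193)·ln[(2.64+0.193·5.61)/(2.64+0.193·2.93)] = 13.68·ln(3.723/3.205) = 2.048 mol·L⁻¹.

2.05 mol·L⁻¹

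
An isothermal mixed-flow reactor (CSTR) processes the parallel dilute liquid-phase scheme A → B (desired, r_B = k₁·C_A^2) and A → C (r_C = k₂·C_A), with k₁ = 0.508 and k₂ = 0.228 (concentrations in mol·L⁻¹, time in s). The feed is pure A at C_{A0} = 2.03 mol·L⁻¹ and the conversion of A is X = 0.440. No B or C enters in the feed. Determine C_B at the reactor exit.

0.640 mol·L⁻¹

Exit C_A = C_{A0}(1−X) = 2.03×0.560 = 1.137 mol·L⁻¹.
Rates in a CSTR are evaluated at the outlet concentration: r_B = 0.508×1.137^2 = 0.6565, r_C = 0.228×1.137 = 0.2592.
Fraction of consumed A going to B: r_B/(r_B+r_C) = 0.7169.
C_B = 0.7169·C_{A0}·X = 0.7169×2.03×0.440 = 0.640 mol·L⁻¹.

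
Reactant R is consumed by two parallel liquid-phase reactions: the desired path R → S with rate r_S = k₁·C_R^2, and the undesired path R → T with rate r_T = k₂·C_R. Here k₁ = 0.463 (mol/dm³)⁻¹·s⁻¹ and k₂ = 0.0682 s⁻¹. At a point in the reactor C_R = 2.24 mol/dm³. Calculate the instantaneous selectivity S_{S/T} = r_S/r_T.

15.2

S_{S/T} = r_S/r_T = (k₁·C_R^2)/(k₂·C_R) = (k₁/k₂)·C_R.
= (0.463×2.240^2) / (0.0682×2.240) = 2.323/0.1528 = 15.2.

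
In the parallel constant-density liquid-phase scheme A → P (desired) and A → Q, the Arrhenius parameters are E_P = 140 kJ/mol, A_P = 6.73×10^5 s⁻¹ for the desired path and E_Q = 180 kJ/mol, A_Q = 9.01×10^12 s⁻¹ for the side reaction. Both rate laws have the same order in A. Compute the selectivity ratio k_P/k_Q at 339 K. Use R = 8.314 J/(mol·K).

With equal orders, S_{P/Q} = k_P/k_Q = (A_P/A_Q)·exp[(E_Q−E_P)/(RT)].
(E_Q−E_P)/(RT) = (180−140)×10³/(8.314×339) = 40000/2818 = 14.19.
k_P/k_Q = (6.73×10^5/9.01×10^12)·exp(14.19) = 7.469×10^-8 × 1.457×10^6 = 0.109.
Since E_P < E_Q, lowering the temperature improves selectivity toward P.

0.109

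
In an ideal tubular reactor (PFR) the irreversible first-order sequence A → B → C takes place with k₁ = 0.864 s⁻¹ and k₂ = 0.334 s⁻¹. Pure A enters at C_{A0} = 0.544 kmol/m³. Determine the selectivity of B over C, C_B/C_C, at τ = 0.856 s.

The intermediate concentration in a first-order A→B→C sequence is C_B = k₁C_{A0}(e^(−k₁τ) − e^(−k₂τ))/(k₂−k₁).
e^(−k₁τ) = e^(−0.864×0.856) = e^(−0.7396) = 0.4773; e^(−k₂τ) = e^(−0.2859) = 0.7513.
C_B = 0.864×0.544/(0.334−0.864) × (0.4773−0.7513) = (-0.8868)×(-0.2740) = 0.2430 kmol/m³.
C_A = C_{A0}e^(−k₁τ) = 0.2597 kmol/m³, so C_C = C_{A0}−C_A−C_B = 0.04133 kmol/m³; C_B/C_C = 5.88.

5.88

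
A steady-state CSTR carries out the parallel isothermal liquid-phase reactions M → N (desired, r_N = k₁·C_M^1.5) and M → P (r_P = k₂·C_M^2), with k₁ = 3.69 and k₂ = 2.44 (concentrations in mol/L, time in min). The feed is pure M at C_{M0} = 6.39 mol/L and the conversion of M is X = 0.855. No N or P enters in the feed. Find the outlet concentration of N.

Exit C_M = C_{M0}(1−X) = 6.39×0.145 = 0.9266 mol/L.
In a CSTR the entire volume is at exit conditions, so r_N = 3.69×0.9266^1.5 = 3.291 and r_P = 2.44×0.9266^2 = 2.095.
Fraction of consumed M going to N: r_N/(r_N+r_P) = 0.6111.
C_N = 0.6111·C_{M0}·X = 0.6111×6.39×0.855 = 3.34 mol/L.

3.34 mol/L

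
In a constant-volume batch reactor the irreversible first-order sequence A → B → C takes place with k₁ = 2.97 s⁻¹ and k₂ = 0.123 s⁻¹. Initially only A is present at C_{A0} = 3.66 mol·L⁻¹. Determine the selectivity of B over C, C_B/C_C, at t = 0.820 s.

For first-order series with pure A initially, C_B(t) = k₁C_{A0}/(k₂−k₁)·(e^(−k₁t) − e^(−k₂t)).
e^(−k₁t) = e^(−2.97×0.820) = e^(−2.435) = 0.08756; e^(−k₂t) = e^(−0.1009) = 0.9041.
C_B = 2.97×3.66/(0.123−2.97) × (0.08756−0.9041) = (-3.818)×(-0.8165) = 3.117 mol·L⁻¹.
C_A = C_{A0}e^(−k₁t) = 0.3205 mol·L⁻¹, so C_C = C_{A0}−C_A−C_B = 0.2220 mol·L⁻¹; C_B/C_C = 14.0.

14.0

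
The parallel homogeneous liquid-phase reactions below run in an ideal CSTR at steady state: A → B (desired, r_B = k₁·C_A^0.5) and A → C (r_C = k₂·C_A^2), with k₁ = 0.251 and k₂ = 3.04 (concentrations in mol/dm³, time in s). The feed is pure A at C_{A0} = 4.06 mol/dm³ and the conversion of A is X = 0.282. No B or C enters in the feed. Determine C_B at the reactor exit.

0.0187 mol/dm³

Exit C_A = C_{A0}(1−X) = 4.06×0.718 = 2.915 mol/dm³.
Rates in a CSTR are evaluated at the outlet concentration: r_B = 0.251×2.915^0.5 = 0.4285, r_C = 3.04×2.915^2 = 25.83.
Fraction of consumed A going to B: r_B/(r_B+r_C) = 0.01632.
C_B = 0.01632·C_{A0}·X = 0.01632×4.06×0.282 = 0.0187 mol/dm³.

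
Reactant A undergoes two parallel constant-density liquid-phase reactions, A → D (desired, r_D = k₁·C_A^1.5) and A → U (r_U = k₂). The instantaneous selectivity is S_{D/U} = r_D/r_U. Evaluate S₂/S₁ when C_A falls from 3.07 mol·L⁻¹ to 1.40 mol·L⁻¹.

0.308

S_{D/U} = (k₁/k₂)·C_A^1.5, so S₂/S₁ = (C_{A,2}/C_{A,1})^1.5.
= (1.40/3.07)^1.5 = (0.4560)^1.5 = 0.308.
Selectivity toward D falls as C_A falls — high-concentration operation is favoured.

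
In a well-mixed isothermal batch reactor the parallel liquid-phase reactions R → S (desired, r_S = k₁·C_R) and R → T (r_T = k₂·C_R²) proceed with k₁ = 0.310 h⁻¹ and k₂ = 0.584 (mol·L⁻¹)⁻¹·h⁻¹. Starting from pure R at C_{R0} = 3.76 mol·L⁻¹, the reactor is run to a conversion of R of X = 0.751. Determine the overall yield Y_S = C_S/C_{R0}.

0.152

C_R = C_{R0}(1−X) = 0.9362 mol·L⁻¹.
Along a PFR/batch, dC_S/dC_R = −r_S/(r_S+r_T) = −k₁/(k₁+k₂·C_R).
Integrating from C_{R0} to C_R: C_S = (0.310/0.584)·ln[(0.310+0.584·3.76)/(0.310+0.584·0.936)] = 0.5308·ln(2.506/0.8568) = 0.5697 mol·L⁻¹.
Y_S = C_S/C_{R0} = 0.5697/3.76 = 0.152.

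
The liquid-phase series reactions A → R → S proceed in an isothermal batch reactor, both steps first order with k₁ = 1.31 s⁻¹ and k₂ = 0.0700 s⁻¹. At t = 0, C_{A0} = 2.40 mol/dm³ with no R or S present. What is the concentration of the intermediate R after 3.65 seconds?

Solving the coupled first-order balances gives C_R(t) = [k₁/(k₂−k₁)]·C_{A0}·(e^(−k₁t) − e^(−k₂t)).
e^(−k₁t) = e^(−1.31×3.65) = e^(−4.782) = 0.008383; e^(−k₂t) = e^(−0.2555) = 0.7745.
C_R = 1.31×2.40/(0.0700−1.31) × (0.008383−0.7745) = (-2.535)×(-0.7661) = 1.943 mol/dm³.

1.94 mol/dm³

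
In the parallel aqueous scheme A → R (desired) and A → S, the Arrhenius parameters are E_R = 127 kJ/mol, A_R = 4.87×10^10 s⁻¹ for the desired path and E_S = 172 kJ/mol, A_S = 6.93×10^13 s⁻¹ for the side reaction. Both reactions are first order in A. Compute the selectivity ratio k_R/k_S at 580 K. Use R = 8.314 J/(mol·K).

Since both paths have the same order in A, the concentration cancels and S_{R/S} = k_R/k_S = (A_R/A_S)·exp[(E_S−E_R)/(RT)].
(E_S−E_R)/(RT) = (172−127)×10³/(8.314×580) = 45000/4822 = 9.332.
k_R/k_S = (4.87×10^10/6.93×10^13)·exp(9.332) = 7.027×10^-4 × 11294 = 7.94.
Since E_R < E_S, lowering the temperature improves selectivity toward R.

7.94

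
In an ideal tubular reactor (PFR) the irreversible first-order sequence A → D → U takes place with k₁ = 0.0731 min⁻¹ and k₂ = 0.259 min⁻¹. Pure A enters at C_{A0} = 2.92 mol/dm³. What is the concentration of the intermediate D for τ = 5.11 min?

The intermediate concentration in a first-order A→B→C sequence is C_D = k₁C_{A0}(e^(−k₁τ) − e^(−k₂τ))/(k₂−k₁).
e^(−k₁τ) = e^(−0.0731×5.11) = e^(−0.3735) = 0.6883; e^(−k₂τ) = e^(−1.323) = 0.2662.
C_D = 0.0731×2.92/(0.259−0.0731) × (0.6883−0.2662) = 1.148×0.4221 = 0.4846 mol/dm³.

0.485 mol/dm³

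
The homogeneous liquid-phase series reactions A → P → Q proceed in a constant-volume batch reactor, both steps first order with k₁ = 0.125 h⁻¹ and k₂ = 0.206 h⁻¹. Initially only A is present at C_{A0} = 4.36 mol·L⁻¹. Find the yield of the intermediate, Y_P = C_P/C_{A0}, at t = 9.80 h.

0.248

The intermediate concentration in a first-order A→B→C sequence is C_P = k₁C_{A0}(e^(−k₁t) − e^(−k₂t))/(k₂−k₁).
e^(−k₁t) = e^(−0.125×9.80) = e^(−1.225) = 0.2938; e^(−k₂t) = e^(−2.019) = 0.1328.
C_P = 0.125×4.36/(0.206−0.125) × (0.2938−0.1328) = 6.728×0.1609 = 1.083 mol·L⁻¹.
Y_P = C_P/C_{A0} = 1.083/4.36 = 0.248.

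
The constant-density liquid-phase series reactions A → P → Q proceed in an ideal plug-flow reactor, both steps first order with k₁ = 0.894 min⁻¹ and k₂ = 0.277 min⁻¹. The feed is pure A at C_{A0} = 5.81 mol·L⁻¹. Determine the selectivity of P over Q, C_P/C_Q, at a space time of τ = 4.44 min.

0.677

Solving the coupled first-order balances gives C_P(τ) = [k₁/(k₂−k₁)]·C_{A0}·(e^(−k₁τ) − e^(−k₂τ)).
e^(−k₁τ) = e^(−0.894×4.44) = e^(−3.969) = 0.01889; e^(−k₂τ) = e^(−1.230) = 0.2923.
C_P = 0.894×5.81/(0.277−0.894) × (0.01889−0.2923) = (-8.418)×(-0.2734) = 2.302 mol·L⁻¹.
C_A = C_{A0}e^(−k₁τ) = 0.1097 mol·L⁻¹, so C_Q = C_{A0}−C_A−C_P = 3.398 mol·L⁻¹; C_P/C_Q = 0.677.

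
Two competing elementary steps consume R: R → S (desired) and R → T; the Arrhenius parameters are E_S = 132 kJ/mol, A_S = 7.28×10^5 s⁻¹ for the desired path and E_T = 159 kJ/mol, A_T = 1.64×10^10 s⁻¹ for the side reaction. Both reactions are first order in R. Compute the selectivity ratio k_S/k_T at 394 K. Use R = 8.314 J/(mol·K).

0.169

Since both paths have the same order in R, the concentration cancels and S_{S/T} = k_S/k_T = (A_S/A_T)·exp[(E_T−E_S)/(RT)].
(E_T−E_S)/(RT) = (159−132)×10³/(8.314×394) = 27000/3276 = 8.242.
k_S/k_T = (7.28×10^5/1.64×10^10)·exp(8.242) = 4.439×10^-5 × 3799 = 0.169.
Since E_S < E_T, lowering the temperature improves selectivity toward S.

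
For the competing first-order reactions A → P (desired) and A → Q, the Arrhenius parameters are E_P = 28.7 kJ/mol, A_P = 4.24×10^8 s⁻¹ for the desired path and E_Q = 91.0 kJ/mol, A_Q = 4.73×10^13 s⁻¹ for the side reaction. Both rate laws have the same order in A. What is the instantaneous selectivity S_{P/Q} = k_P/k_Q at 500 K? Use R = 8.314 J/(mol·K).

28.9

With equal orders, S_{P/Q} = k_P/k_Q = (A_P/A_Q)·exp[(E_Q−E_P)/(RT)].
(E_Q−E_P)/(RT) = (91.0−28.7)×10³/(8.314×500) = 62300/4157 = 14.99.
k_P/k_Q = (4.24×10^8/4.73×10^13)·exp(14.99) = 8.964×10^-6 × 3.226×10^6 = 28.9.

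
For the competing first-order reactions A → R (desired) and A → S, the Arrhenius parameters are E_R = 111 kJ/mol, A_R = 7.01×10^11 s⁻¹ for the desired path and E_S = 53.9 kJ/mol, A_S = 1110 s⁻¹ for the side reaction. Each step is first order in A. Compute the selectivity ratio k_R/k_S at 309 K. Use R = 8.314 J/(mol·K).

0.140

k_R/k_S = (A_R/A_S)·exp[−(E_R−E_S)/(RT)] = (A_R/A_S)·exp[(E_S−E_R)/(RT)].
(E_S−E_R)/(RT) = (53.9−111)×10³/(8.314×309) = -57100/2569 = -22.23.
k_R/k_S = (7.01×10^11/1110)·exp(-22.23) = 6.315×10^8 × 2.224×10^-10 = 0.140.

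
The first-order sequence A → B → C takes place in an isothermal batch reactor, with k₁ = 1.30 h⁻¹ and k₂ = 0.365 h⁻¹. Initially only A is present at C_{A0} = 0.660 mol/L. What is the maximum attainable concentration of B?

Evaluating C_B at t_opt = ln(k₂/k₁)/(k₂−k₁) gives C_{B,max}/C_{A0} = (k₁/k₂)^[k₂/(k₂−k₁)].
= (1.30/0.365)^(0.365/(0.365−1.30)) = (3.562)^(-0.3904) = 0.6090.
C_{B,max} = 0.6090×0.660 = 0.402 mol/L.

0.402 mol/L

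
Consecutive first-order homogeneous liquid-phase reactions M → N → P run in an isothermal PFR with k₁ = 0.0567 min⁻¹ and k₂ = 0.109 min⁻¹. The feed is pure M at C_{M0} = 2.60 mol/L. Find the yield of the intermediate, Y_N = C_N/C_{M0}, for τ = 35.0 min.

For first-order series with pure M initially, C_N(τ) = k₁C_{M0}/(k₂−k₁)·(e^(−k₁τ) − e^(−k₂τ)).
e^(−k₁τ) = e^(−0.0567×35.0) = e^(−1.984) = 0.1374; e^(−k₂τ) = e^(−3.815) = 0.02204.
C_N = 0.0567×2.60/(0.109−0.0567) × (0.1374−0.02204) = 2.819×0.1154 = 0.3253 mol/L.
Y_N = C_N/C_{M0} = 0.3253/2.60 = 0.125.

0.125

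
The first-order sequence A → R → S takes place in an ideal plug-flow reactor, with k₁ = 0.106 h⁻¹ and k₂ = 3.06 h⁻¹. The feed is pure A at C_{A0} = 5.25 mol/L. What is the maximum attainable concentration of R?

For a first-order series the maximum intermediate yield is C_{R,max}/C_{A0} = (k₁/k₂)^[k₂/(k₂−k₁)].
= (0.106/3.06)^(3.06/(3.06−0.106)) = (0.03464)^(1.036) = 0.03070.
C_{R,max} = 0.03070×5.25 = 0.161 mol/L.

0.161 mol/L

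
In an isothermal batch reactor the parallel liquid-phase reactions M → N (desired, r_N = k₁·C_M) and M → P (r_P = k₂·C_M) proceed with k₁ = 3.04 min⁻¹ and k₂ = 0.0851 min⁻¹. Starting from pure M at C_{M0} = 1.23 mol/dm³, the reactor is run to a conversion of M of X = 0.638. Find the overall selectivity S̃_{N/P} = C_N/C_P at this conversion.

C_M = C_{M0}(1−X) = 0.4453 mol/dm³.
Both paths are first order in M, so the instantaneous fraction to N is constant: dC_N/d(−C_M) = k₁/(k₁+k₂) = 0.9728.
C_N = 0.9728·(C_{M0}−C_M) = 0.9728×0.7847 = 0.763 mol/dm³.
C_P = (C_{M0}−C_M)−C_N = 0.02137 mol/dm³; S̃_{N/P} = 0.7634/0.02137 = 35.7.

35.7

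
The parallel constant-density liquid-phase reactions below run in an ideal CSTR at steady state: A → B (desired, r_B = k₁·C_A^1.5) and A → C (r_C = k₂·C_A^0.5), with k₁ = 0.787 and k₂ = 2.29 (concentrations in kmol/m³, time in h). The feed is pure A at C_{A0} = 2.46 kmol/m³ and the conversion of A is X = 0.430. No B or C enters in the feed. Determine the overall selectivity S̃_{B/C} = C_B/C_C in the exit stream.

0.482

Exit C_A = C_{A0}(1−X) = 2.46×0.570 = 1.402 kmol/m³.
Rates in a CSTR are evaluated at the outlet concentration: r_B = 0.787×1.402^1.5 = 1.307, r_C = 2.29×1.402^0.5 = 2.712.
Overall selectivity = C_B/C_C = r_Bτ/(r_Cτ) = r_B/r_C = 0.482.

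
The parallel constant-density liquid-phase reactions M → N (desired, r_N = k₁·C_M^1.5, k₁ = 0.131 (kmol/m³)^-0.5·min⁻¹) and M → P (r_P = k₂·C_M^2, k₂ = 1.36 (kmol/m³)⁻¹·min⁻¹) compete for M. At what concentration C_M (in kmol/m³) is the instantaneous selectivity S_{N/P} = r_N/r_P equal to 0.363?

0.0704 kmol/m³

S_{N/P} = (k₁/k₂)·C_M^-0.5 ⇒ C_M = (S·k₂/k₁)^(-2).
= (0.363×1.36/0.131)^(-2) = (3.769)^(-2) = 0.0704 kmol/m³.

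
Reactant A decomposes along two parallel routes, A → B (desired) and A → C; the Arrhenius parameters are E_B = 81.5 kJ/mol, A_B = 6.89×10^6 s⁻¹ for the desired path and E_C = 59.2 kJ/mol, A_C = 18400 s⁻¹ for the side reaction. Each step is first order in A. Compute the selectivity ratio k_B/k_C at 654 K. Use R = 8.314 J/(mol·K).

6.20

k_B/k_C = (A_B/A_C)·exp[−(E_B−E_C)/(RT)] = (A_B/A_C)·exp[(E_C−E_B)/(RT)].
(E_C−E_B)/(RT) = (59.2−81.5)×10³/(8.314×654) = -22300/5437 = -4.101.
k_B/k_C = (6.89×10^6/18400)·exp(-4.101) = 374.5 × 0.01655 = 6.20.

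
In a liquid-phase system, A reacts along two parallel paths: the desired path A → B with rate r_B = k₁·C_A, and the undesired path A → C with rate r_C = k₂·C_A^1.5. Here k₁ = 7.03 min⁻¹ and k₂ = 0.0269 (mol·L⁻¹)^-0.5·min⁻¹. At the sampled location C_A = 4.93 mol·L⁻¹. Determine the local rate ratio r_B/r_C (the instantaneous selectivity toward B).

S_{B/C} = r_B/r_C = (k₁·C_A)/(k₂·C_A^1.5) = (k₁/k₂)·C_A^-0.5.
= (7.03×4.930) / (0.0269×4.930^1.5) = 34.66/0.2945 = 118.
The undesired path is higher order in A, so low C_A (CSTR or dilute feed) favours B.

118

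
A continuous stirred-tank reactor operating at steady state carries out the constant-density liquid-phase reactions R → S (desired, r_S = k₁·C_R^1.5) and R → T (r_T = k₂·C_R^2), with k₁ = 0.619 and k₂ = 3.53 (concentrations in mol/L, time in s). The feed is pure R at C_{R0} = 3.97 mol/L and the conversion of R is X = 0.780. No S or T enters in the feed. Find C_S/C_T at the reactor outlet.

Exit C_R = C_{R0}(1−X) = 3.97×0.220 = 0.8734 mol/L.
In a CSTR the entire volume is at exit conditions, so r_S = 0.619×0.8734^1.5 = 0.5053 and r_T = 3.53×0.8734^2 = 2.693.
Overall selectivity = C_S/C_T = r_Sτ/(r_Tτ) = r_S/r_T = 0.188.

0.188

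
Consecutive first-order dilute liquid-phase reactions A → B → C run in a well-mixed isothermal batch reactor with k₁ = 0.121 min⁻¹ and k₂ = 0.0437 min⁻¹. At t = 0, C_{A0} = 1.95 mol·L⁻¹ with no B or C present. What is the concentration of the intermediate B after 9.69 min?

Solving the coupled first-order balances gives C_B(t) = [k₁/(k₂−k₁)]·C_{A0}·(e^(−k₁t) − e^(−k₂t)).
e^(−k₁t) = e^(−0.121×9.69) = e^(−1.172) = 0.3096; e^(−k₂t) = e^(−0.4235) = 0.6548.
C_B = 0.121×1.95/(0.0437−0.121) × (0.3096−0.6548) = (-3.052)×(-0.3452) = 1.054 mol·L⁻¹.

1.05 mol·L⁻¹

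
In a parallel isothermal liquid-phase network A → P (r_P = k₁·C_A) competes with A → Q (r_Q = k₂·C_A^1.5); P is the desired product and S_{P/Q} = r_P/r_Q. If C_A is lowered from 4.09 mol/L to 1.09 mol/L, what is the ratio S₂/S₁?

S_{P/Q} = (k₁/k₂)·C_A^-0.5, so S₂/S₁ = (C_{A,2}/C_{A,1})^-0.5.
= (1.09/4.09)^(-0.5) = (0.2665)^(-0.5) = 1.94.
Selectivity toward P rises as C_A falls — low-concentration operation is favoured.

1.94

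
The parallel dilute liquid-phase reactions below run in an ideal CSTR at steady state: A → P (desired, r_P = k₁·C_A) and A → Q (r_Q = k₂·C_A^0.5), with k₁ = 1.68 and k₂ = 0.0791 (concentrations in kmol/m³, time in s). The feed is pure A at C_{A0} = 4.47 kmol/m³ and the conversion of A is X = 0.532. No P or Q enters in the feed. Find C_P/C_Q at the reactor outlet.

Exit C_A = C_{A0}(1−X) = 4.47×0.468 = 2.092 kmol/m³.
A CSTR operates uniformly at the exit composition, giving r_P = 3.514 and r_Q = 0.1144 (each k·C_A^n at C_A = 2.092).
Overall selectivity = C_P/C_Q = r_Pτ/(r_Qτ) = r_P/r_Q = 30.7.

30.7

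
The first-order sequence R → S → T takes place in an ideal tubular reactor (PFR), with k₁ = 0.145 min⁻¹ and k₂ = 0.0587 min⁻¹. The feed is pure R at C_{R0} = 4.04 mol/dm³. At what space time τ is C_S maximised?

Setting dC_S/dτ = 0 gives τ_opt = ln(k₂/k₁)/(k₂−k₁).
= ln(0.0587/0.145)/(0.0587−0.145) = ln(0.4048)/-0.08630 = -0.9043/-0.08630 = 10.5 min.

10.5 min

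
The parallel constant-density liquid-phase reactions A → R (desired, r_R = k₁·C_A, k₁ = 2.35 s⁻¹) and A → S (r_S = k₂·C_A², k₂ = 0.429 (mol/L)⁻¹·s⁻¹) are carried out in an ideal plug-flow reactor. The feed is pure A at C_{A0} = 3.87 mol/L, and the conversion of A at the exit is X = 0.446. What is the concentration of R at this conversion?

1.12 mol/L

C_A = C_{A0}(1−X) = 2.144 mol/L.
Along a PFR/batch, dC_R/dC_A = −r_R/(r_R+r_S) = −k₁/(k₁+k₂·C_A).
Integrating from C_{A0} to C_A: C_R = (2.35/0.429)·ln[(2.35+0.429·3.87)/(2.35+0.429·2.14)] = 5.478·ln(4.010/3.270) = 1.118 mol/L.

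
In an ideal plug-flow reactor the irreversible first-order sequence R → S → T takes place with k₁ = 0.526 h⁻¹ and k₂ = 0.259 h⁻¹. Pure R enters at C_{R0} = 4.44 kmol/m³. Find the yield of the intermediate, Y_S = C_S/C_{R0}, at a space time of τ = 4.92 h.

Solving the coupled first-order balances gives C_S(τ) = [k₁/(k₂−k₁)]·C_{R0}·(e^(−k₁τ) − e^(−k₂τ)).
e^(−k₁τ) = e^(−0.526×4.92) = e^(−2.588) = 0.07518; e^(−k₂τ) = e^(−1.274) = 0.2796.
C_S = 0.526×4.44/(0.259−0.526) × (0.07518−0.2796) = (-8.747)×(-0.2045) = 1.788 kmol/m³.
Y_S = C_S/C_{R0} = 1.788/4.44 = 0.403.

0.403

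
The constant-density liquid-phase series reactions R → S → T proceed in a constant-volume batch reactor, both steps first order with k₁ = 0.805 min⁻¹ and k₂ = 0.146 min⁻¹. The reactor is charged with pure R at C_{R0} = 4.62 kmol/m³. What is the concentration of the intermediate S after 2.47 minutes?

Solving the coupled first-order balances gives C_S(t) = [k₁/(k₂−k₁)]·C_{R0}·(e^(−k₁t) − e^(−k₂t)).
e^(−k₁t) = e^(−0.805×2.47) = e^(−1.988) = 0.1369; e^(−k₂t) = e^(−0.3606) = 0.6972.
C_S = 0.805×4.62/(0.146−0.805) × (0.1369−0.6972) = (-5.644)×(-0.5603) = 3.162 kmol/m³.

3.16 kmol/m³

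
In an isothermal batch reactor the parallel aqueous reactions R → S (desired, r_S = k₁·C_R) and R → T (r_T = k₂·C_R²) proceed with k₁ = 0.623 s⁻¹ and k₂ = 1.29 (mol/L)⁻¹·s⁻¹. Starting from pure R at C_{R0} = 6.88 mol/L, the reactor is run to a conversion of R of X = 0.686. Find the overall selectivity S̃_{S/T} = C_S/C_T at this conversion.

0.117

C_R = C_{R0}(1−X) = 2.160 mol/L.
Along a PFR/batch, dC_S/dC_R = −r_S/(r_S+r_T) = −k₁/(k₁+k₂·C_R).
Integrating from C_{R0} to C_R: C_S = (0.623/1.29)·ln[(0.623+1.29·6.88)/(0.623+1.29·2.16)] = 0.4829·ln(9.498/3.410) = 0.4948 mol/L.
C_T = (C_{R0}−C_R)−C_S = 4.225 mol/L; S̃_{S/T} = 0.4948/4.225 = 0.117.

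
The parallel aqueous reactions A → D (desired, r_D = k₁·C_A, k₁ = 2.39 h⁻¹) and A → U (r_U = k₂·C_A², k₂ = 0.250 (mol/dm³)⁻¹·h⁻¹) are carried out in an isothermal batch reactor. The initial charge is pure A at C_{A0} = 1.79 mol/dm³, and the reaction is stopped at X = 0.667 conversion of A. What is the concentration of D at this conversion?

C_A = C_{A0}(1−X) = 0.5961 mol/dm³.
Along a PFR/batch, dC_D/dC_A = −r_D/(r_D+r_U) = −k₁/(k₁+k₂·C_A).
Integrating from C_{A0} to C_A: C_D = (2.39/0.250)·ln[(2.39+0.250·1.79)/(2.39+0.250·0.596)] = 9.560·ln(2.838/2.539) = 1.063 mol/dm³.

1.06 mol/dm³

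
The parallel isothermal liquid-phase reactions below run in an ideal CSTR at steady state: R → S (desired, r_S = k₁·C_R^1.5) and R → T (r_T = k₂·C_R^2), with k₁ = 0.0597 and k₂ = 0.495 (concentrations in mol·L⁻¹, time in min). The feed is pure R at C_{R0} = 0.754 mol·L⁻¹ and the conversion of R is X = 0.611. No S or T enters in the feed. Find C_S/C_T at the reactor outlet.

Exit C_R = C_{R0}(1−X) = 0.754×0.389 = 0.2933 mol·L⁻¹.
In a CSTR the entire volume is at exit conditions, so r_S = 0.0597×0.2933^1.5 = 0.009483 and r_T = 0.495×0.2933^2 = 0.04258.
Overall selectivity = C_S/C_T = r_Sτ/(r_Tτ) = r_S/r_T = 0.223.

0.223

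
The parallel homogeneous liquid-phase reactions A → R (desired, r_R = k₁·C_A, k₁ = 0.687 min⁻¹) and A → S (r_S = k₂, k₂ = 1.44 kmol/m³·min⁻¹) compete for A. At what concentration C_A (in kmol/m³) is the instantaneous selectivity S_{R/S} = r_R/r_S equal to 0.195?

S_{R/S} = (k₁/k₂)·C_A ⇒ C_A = S·k₂/k₁.
= 0.195×1.44/0.687 = 0.409 kmol/m³.

0.409 kmol/m³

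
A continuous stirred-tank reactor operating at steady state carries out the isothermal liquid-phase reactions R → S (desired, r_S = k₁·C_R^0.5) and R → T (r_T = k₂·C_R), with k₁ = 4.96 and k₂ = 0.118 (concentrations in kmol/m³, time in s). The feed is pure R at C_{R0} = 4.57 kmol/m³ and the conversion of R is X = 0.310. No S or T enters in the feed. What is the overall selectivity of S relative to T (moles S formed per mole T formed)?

23.7

Exit C_R = C_{R0}(1−X) = 4.57×0.690 = 3.153 kmol/m³.
A CSTR operates uniformly at the exit composition, giving r_S = 8.808 and r_T = 0.3721 (each k·C_R^n at C_R = 3.153).
Overall selectivity = C_S/C_T = r_Sτ/(r_Tτ) = r_S/r_T = 23.7.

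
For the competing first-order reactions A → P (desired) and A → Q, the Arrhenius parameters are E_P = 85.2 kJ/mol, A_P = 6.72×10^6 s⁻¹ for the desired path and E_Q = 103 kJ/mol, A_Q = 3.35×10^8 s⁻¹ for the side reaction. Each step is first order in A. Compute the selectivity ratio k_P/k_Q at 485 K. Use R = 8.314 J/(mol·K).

With equal orders, S_{P/Q} = k_P/k_Q = (A_P/A_Q)·exp[(E_Q−E_P)/(RT)].
(E_Q−E_P)/(RT) = (103−85.2)×10³/(8.314×485) = 17800/4032 = 4.414.
k_P/k_Q = (6.72×10^6/3.35×10^8)·exp(4.414) = 0.02006 × 82.63 = 1.66.

1.66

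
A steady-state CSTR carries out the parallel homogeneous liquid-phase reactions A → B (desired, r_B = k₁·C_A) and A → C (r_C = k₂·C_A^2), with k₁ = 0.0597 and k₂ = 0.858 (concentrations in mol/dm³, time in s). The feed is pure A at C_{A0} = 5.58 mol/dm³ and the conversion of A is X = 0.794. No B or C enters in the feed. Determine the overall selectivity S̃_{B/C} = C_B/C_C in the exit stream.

Exit C_A = C_{A0}(1−X) = 5.58×0.206 = 1.149 mol/dm³.
In a CSTR the entire volume is at exit conditions, so r_B = 0.0597×1.149 = 0.06862 and r_C = 0.858×1.149^2 = 1.134.
Overall selectivity = C_B/C_C = r_Bτ/(r_Cτ) = r_B/r_C = 0.0605.

0.0605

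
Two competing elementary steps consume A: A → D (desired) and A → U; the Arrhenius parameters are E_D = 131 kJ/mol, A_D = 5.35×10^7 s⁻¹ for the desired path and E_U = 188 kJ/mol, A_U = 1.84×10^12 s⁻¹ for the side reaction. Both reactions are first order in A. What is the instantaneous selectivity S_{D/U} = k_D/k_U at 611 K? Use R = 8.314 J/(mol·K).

Since both paths have the same order in A, the concentration cancels and S_{D/U} = k_D/k_U = (A_D/A_U)·exp[(E_U−E_D)/(RT)].
(E_U−E_D)/(RT) = (188−131)×10³/(8.314×611) = 57000/5080 = 11.22.
k_D/k_U = (5.35×10^7/1.84×10^12)·exp(11.22) = 2.908×10^-5 × 74667 = 2.17.

2.17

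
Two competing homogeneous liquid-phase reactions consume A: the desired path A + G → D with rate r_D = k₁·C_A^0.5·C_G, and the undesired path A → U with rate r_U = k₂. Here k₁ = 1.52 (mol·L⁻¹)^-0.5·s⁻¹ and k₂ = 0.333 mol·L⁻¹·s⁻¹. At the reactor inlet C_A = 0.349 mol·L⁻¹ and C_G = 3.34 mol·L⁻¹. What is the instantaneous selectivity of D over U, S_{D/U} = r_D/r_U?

9.01

S_{D/U} = r_D/r_U = (k₁·C_A^0.5·C_G)/(k₂) = (k₁/k₂)·C_A^0.5·C_G.
= (1.52×0.3490^0.5×3.340) / (0.333) = 2.999/0.3330 = 9.01.
Since the desired path is higher order in A, keeping C_A high (PFR or concentrated feed) favours D.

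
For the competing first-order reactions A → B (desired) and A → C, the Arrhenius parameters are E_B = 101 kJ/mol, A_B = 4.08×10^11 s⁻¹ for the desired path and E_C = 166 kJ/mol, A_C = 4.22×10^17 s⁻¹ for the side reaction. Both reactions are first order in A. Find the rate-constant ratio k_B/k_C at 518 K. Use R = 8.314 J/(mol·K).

3.47

With equal orders, S_{B/C} = k_B/k_C = (A_B/A_C)·exp[(E_C−E_B)/(RT)].
(E_C−E_B)/(RT) = (166−101)×10³/(8.314×518) = 65000/4307 = 15.09.
k_B/k_C = (4.08×10^11/4.22×10^17)·exp(15.09) = 9.668×10^-7 × 3.587×10^6 = 3.47.
Since E_B < E_C, lowering the temperature improves selectivity toward B.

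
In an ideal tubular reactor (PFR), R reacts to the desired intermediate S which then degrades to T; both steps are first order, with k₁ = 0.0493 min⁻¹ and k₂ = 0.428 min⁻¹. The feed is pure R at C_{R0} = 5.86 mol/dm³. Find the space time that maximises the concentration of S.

5.71 min

The intermediate peaks when r₁ = r₂, i.e. k₁e^(−k₁τ) = k₂e^(−k₂τ), giving τ_opt = ln(k₂/k₁)/(k₂−k₁).
= ln(0.428/0.0493)/(0.428−0.0493) = ln(8.682)/0.3787 = 2.161/0.3787 = 5.71 min.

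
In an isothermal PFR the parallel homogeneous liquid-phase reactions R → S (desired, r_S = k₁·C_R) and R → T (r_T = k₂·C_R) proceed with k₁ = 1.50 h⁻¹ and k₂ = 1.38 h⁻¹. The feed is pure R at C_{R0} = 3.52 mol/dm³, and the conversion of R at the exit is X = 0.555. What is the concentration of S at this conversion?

C_R = C_{R0}(1−X) = 1.566 mol/dm³.
Both paths are first order in R, so the instantaneous fraction to S is constant: dC_S/d(−C_R) = k₁/(k₁+k₂) = 0.5208.
C_S = 0.5208·(C_{R0}−C_R) = 0.5208×1.954 = 1.02 mol/dm³.

1.02 mol/dm³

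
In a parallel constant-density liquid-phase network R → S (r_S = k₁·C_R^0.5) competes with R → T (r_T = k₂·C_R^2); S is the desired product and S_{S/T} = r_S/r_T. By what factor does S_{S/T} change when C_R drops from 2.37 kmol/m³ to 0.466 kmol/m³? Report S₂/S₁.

S_{S/T} = (k₁/k₂)·C_R^-1.5, so S₂/S₁ = (C_{R,2}/C_{R,1})^-1.5.
= (0.466/2.37)^(-1.5) = (0.1966)^(-1.5) = 11.5.
Selectivity toward S rises as C_R falls — low-concentration operation is favoured.

11.5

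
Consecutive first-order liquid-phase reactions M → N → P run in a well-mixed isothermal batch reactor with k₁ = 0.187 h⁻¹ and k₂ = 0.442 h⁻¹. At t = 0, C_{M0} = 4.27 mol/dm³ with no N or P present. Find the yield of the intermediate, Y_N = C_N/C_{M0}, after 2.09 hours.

The intermediate concentration in a first-order A→B→C sequence is C_N = k₁C_{M0}(e^(−k₁t) − e^(−k₂t))/(k₂−k₁).
e^(−k₁t) = e^(−0.187×2.09) = e^(−0.3908) = 0.6765; e^(−k₂t) = e^(−0.9238) = 0.3970.
C_N = 0.187×4.27/(0.442−0.187) × (0.6765−0.3970) = 3.131×0.2795 = 0.8751 mol/dm³.
Y_N = C_N/C_{M0} = 0.8751/4.27 = 0.205.

0.205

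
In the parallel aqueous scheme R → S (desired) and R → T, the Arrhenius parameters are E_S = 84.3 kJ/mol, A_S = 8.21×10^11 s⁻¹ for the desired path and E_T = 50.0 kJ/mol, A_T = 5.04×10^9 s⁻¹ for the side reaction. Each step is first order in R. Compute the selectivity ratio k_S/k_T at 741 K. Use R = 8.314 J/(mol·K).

k_S/k_T = (A_S/A_T)·exp[−(E_S−E_T)/(RT)] = (A_S/A_T)·exp[(E_T−E_S)/(RT)].
(E_T−E_S)/(RT) = (50.0−84.3)×10³/(8.314×741) = -34300/6161 = -5.568.
k_S/k_T = (8.21×10^11/5.04×10^9)·exp(-5.568) = 162.9 × 0.003820 = 0.622.
Since E_S > E_T, raising the temperature improves selectivity toward S.

0.622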